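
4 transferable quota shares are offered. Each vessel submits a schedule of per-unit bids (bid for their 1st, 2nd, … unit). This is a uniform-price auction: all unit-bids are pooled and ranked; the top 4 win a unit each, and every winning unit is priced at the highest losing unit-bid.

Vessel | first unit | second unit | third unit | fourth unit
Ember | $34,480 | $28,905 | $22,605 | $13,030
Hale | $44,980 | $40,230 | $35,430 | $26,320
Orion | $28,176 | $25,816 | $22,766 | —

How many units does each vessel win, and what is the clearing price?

All unit-bids, highest first — top 4: 44,980 (Hale-1), 40,230 (Hale-2), 35,430 (Hale-3), 34,480 (Ember-1)
The (k+1)-th unit-bid is $28,905.
Allocation: Ember 1, Hale 3.

Ember 1, Hale 3; clearing price $28,905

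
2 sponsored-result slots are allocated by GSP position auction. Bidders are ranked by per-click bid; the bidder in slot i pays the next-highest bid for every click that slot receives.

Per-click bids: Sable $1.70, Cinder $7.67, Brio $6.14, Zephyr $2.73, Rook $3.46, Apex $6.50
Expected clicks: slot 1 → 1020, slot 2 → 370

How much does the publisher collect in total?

Ranked by bid: $7.67 (Cinder) > $6.50 (Apex) > $6.14 (Brio) > …
Slot 1: Cinder pays $6.50 × 1020 = $6630.00
Slot 2: Apex pays $6.14 × 370 = $2271.80
Total = $8901.80

Total revenue: $8901.80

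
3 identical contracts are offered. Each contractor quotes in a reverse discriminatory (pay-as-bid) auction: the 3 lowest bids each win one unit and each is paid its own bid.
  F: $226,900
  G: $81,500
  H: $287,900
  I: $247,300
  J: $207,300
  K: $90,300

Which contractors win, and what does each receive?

Bids ranked low→high: 81,500 (G), 90,300 (K), 207,300 (J), 226,900 (F), 247,300 (I), …
Lowest 3: G, K, J.
Each winner is paid its own bid: G $81,500, K $90,300, J $207,300.

G $81,500, K $90,300, J $207,300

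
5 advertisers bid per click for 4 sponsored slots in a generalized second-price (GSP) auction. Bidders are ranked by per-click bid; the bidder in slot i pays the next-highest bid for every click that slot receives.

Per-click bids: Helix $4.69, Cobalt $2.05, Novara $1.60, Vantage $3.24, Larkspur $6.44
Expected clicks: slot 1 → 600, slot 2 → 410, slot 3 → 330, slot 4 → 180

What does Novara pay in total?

Sorting advertisers: $6.44 (Larkspur) > $4.69 (Helix) > $3.24 (Vantage) > $2.05 (Cobalt) > $1.60 (Novara)
Novara ranks below slot 4 → no slot, pays nothing.

Novara pays $0.00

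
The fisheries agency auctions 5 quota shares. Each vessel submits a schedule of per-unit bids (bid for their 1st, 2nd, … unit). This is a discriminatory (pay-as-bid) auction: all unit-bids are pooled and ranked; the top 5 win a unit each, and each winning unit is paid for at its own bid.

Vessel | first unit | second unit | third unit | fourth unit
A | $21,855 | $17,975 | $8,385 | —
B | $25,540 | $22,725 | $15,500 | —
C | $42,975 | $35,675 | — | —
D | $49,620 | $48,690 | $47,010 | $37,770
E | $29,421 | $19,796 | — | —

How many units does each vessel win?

Pooled unit-bids ranked (top 5): 49,620 (D-1), 48,690 (D-2), 47,010 (D-3), 42,975 (C-1), 37,770 (D-4)
Next rejected bid: $35,675 (not a price — pay-as-bid).
Allocation: C 1, D 4.

C 1, D 4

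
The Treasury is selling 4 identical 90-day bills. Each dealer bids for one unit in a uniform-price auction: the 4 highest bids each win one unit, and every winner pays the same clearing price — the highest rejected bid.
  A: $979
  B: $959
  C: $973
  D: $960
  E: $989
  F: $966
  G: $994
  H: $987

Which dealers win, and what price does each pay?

G, E, H, A; each pays $973

Bids ranked high→low: 994 (G), 989 (E), 987 (H), 979 (A), 973 (C), 966 (F), …
The 4 highest are G, E, H, A.
First losing bid is C's $973, which sets the uniform price.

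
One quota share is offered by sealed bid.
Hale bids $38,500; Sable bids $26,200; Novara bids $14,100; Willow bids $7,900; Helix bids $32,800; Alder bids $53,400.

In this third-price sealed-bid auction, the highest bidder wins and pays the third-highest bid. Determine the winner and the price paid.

Bids in order: 53,400 (Alder) > 38,500 (Hale) > 32,800 (Helix) > 26,200 (Sable) > 14,100 (Novara) > 7,900 (Willow)
Alder wins; payment is bid #3 in the ranking = $32,800.

Alder pays $32,800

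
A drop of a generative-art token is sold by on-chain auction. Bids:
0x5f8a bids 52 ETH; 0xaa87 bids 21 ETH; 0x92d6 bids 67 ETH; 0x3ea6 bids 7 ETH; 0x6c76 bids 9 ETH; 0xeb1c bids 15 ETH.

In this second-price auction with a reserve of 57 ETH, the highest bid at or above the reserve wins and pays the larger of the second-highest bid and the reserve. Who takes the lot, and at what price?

Bids ranked: 67 (0x92d6) > 52 (0x5f8a) > 21 (0xaa87) > 15 (0xeb1c) > 9 (0x6c76) > 7 (0x3ea6)
0x92d6 has the top bid at or above the reserve (67 ETH).
max(second-highest 52 ETH, reserve 57 ETH) = 57 ETH.

0x92d6 pays 57 ETH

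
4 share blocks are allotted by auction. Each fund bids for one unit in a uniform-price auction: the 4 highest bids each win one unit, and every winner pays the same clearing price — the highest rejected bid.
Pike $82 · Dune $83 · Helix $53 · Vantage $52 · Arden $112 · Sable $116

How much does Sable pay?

Ordering the bids: 116 (Sable), 112 (Arden), 83 (Dune), 82 (Pike), 53 (Helix), 52 (Vantage)
Winners (4 units): Sable, Arden, Dune, Pike.
Clearing price = highest rejected bid = $53.
Sable wins → pays $53.

Sable pays $53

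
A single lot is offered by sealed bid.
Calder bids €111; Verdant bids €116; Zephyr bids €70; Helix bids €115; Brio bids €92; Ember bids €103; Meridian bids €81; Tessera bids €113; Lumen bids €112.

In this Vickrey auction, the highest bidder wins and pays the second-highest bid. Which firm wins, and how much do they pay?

Rule: the highest bidder wins and pays the second-highest bid.
Sorting bids: 116 (Verdant) > 115 (Helix) > 113 (Tessera) > 112 (Lumen) > 111 (Calder) > 103 (Ember) > …
Verdant wins with the highest bid; price is set by the runner-up at €115.

Verdant pays €115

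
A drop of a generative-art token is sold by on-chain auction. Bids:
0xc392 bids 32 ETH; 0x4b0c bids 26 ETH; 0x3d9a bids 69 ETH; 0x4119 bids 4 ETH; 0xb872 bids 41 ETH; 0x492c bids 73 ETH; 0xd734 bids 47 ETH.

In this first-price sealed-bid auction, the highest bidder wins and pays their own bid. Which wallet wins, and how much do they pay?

Bids ranked: 73 (0x492c) > 69 (0x3d9a) > 47 (0xd734) > 41 (0xb872) > 32 (0xc392) > 26 (0x4b0c) > …
0x492c has the highest bid and pays exactly that: 73 ETH.

0x492c pays 73 ETH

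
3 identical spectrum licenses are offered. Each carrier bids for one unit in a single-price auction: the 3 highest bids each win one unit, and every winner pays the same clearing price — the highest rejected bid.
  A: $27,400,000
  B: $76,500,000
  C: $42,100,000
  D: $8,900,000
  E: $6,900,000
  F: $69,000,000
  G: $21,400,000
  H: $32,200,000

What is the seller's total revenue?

Total revenue: $96,600,000

Sorting: 76,500,000 (B), 69,000,000 (F), 42,100,000 (C), 32,200,000 (H), 27,400,000 (A), …
The 3 highest are B, F, C.
Highest unsuccessful bid: $32,200,000 → clearing price.
Total revenue = 3 × $32,200,000 = $96,600,000.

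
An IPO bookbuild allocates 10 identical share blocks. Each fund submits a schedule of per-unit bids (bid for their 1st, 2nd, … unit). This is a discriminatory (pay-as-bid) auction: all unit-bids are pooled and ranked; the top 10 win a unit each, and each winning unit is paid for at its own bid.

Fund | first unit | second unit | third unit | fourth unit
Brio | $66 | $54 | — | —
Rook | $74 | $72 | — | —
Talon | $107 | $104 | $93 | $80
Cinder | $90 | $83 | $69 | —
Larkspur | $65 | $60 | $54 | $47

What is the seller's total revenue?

Pooled unit-bids ranked (top 10): 107 (Talon-1), 104 (Talon-2), 93 (Talon-3), 90 (Cinder-1), 83 (Cinder-2), 80 (Talon-4), 74 (Rook-1), 72 (Rook-2), 69 (Cinder-3), 66 (Brio-1)
Next rejected bid: $65 (not a price — pay-as-bid).
Each winning unit pays its own bid.
Revenue = 107 + 104 + 93 + 90 + 83 + 80 + 74 + 72 + 69 + 66 = $838.

Total revenue: $838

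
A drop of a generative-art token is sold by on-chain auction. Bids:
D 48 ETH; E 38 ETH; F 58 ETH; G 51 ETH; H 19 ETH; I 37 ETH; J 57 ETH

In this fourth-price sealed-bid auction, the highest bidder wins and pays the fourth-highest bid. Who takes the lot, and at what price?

Bids in order: 58 (F) > 57 (J) > 51 (G) > 48 (D) > 38 (E) > 37 (I) > …
F is highest; pays the fourth-highest bid, 48 ETH.

F pays 48 ETH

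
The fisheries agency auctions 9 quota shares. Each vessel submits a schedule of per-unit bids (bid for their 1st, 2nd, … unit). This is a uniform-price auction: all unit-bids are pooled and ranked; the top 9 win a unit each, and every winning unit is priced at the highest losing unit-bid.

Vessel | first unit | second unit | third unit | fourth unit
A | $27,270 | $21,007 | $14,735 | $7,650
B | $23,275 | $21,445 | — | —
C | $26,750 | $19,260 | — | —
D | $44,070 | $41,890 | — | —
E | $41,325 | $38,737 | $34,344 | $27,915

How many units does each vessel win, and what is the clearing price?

Pooled unit-bids ranked (top 9): 44,070 (D-1), 41,890 (D-2), 41,325 (E-1), 38,737 (E-2), 34,344 (E-3), 27,915 (E-4), 27,270 (A-1), 26,750 (C-1), 23,275 (B-1)
The (k+1)-th unit-bid is $21,445.
Allocation: A 1, B 1, C 1, D 2, E 4.

A 1, B 1, C 1, D 2, E 4; clearing price $21,445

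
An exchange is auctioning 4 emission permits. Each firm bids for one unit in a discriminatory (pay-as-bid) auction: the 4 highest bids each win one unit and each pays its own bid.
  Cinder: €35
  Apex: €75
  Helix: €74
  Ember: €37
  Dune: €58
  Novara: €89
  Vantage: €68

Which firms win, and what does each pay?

Sorting: 89 (Novara), 75 (Apex), 74 (Helix), 68 (Vantage), 58 (Dune), 37 (Ember), …
The 4 highest are Novara, Apex, Helix, Vantage.
Each winner pays its own bid: Novara €89, Apex €75, Helix €74, Vantage €68.

Novara €89, Apex €75, Helix €74, Vantage €68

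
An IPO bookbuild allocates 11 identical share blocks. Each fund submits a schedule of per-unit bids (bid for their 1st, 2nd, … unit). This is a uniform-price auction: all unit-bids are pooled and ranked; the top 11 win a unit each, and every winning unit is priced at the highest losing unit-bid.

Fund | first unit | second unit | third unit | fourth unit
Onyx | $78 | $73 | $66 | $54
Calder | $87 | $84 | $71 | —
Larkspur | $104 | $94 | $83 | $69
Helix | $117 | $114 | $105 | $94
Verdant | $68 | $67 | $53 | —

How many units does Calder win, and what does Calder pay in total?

Pooled unit-bids ranked (top 11): 117 (Helix-1), 114 (Helix-2), 105 (Helix-3), 104 (Larkspur-1), 94 (Larkspur-2), 94 (Helix-4), 87 (Calder-1), 84 (Calder-2), 83 (Larkspur-3), 78 (Onyx-1), 73 (Onyx-2)
First bid not allocated: $71.
Calder wins 2 unit(s) at $71 each.

Calder: 2 units, pays $142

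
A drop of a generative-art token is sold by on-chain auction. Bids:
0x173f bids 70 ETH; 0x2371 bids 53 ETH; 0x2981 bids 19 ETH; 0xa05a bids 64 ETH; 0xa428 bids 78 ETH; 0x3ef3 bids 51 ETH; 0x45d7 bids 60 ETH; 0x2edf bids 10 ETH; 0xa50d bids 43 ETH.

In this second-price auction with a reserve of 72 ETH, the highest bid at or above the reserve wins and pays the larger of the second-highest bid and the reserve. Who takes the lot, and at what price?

Rule: the highest bid at or above the reserve wins and pays the larger of the second-highest bid and the reserve.
Bids ranked: 78 (0xa428) > 70 (0x173f) > 64 (0xa05a) > 60 (0x45d7) > 53 (0x2371) > 51 (0x3ef3) > …
Highest eligible bid: 0xa428 at 78 ETH.
Second-highest bid 70 ETH is below the reserve 72 ETH, so the reserve binds → payment 72 ETH.

0xa428 pays 72 ETH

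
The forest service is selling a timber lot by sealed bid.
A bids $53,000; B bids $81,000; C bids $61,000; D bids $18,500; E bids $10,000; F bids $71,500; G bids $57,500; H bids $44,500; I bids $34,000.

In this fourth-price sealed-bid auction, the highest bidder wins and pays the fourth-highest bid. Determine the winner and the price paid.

B pays $57,500

Fourth-price sealed-bid auction: the highest bidder wins and pays the fourth-highest bid.
Bids in order: 81,000 (B) > 71,500 (F) > 61,000 (C) > 57,500 (G) > 53,000 (A) > 44,500 (H) > …
B is highest; pays the fourth-highest bid, $57,500.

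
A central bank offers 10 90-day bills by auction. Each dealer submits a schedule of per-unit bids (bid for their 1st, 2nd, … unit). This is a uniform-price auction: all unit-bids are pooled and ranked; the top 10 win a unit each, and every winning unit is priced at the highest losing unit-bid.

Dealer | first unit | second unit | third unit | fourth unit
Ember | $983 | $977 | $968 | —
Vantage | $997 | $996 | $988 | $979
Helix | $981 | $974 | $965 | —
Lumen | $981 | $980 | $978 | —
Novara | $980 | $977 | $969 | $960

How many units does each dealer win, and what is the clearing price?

Ember 1, Helix 1, Lumen 3, Novara 1, Vantage 4; clearing price $977

Pooled unit-bids ranked (top 10): 997 (Vantage-1), 996 (Vantage-2), 988 (Vantage-3), 983 (Ember-1), 981 (Helix-1), 981 (Lumen-1), 980 (Lumen-2), 980 (Novara-1), 979 (Vantage-4), 978 (Lumen-3)
First bid not allocated: $977.
Allocation: Ember 1, Helix 1, Lumen 3, Novara 1, Vantage 4.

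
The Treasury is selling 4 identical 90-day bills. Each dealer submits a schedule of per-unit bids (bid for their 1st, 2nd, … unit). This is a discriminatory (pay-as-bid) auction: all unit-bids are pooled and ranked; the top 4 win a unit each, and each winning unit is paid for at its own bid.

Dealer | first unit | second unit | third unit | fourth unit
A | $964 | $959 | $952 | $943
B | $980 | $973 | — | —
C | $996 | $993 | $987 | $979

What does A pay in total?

Pooled unit-bids ranked (top 4): 996 (C-1), 993 (C-2), 987 (C-3), 980 (B-1)
Next rejected bid: $979 (not a price — pay-as-bid).
A wins no units.

A pays $0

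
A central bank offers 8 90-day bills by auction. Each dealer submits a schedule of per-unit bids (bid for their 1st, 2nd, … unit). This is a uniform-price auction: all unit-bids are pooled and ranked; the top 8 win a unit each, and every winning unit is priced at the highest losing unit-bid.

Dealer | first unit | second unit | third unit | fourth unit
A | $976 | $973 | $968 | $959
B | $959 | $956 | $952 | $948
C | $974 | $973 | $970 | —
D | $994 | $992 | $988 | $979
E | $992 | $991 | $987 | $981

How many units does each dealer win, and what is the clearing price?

Merging the schedules and taking the best 8: 994 (D-1), 992 (D-2), 992 (E-1), 991 (E-2), 988 (D-3), 987 (E-3), 981 (E-4), 979 (D-4)
First bid not allocated: $976.
Allocation: D 4, E 4.

D 4, E 4; clearing price $976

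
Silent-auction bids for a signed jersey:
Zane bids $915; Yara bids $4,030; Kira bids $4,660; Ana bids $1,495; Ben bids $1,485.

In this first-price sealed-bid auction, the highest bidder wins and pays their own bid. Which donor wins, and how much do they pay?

Kira pays $4,660

First-price sealed-bid auction: the highest bidder wins and pays their own bid.
Sorting bids: 4,660 (Kira) > 4,030 (Yara) > 1,495 (Ana) > 1,485 (Ben) > 915 (Zane)
Kira is highest → pays own bid, $4,660.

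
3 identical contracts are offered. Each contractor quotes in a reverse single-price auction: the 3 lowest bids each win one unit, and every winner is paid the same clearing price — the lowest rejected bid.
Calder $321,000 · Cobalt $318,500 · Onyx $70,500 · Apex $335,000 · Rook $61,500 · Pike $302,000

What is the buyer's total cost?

Bids ranked low→high: 61,500 (Rook), 70,500 (Onyx), 302,000 (Pike), 318,500 (Cobalt), 321,000 (Calder), …
The 3 lowest are Rook, Onyx, Pike.
Clearing price = lowest rejected bid = $318,500.
Total cost = 3 × $318,500 = $955,500.

Total cost: $955,500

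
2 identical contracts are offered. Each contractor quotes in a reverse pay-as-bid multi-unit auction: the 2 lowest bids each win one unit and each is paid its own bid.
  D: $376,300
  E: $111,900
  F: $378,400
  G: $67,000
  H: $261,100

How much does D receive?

Sorting: 67,000 (G), 111,900 (E), 261,100 (H), 376,300 (D), …
Winners (2 units): G, E.
D does not win → $0.

D is paid $0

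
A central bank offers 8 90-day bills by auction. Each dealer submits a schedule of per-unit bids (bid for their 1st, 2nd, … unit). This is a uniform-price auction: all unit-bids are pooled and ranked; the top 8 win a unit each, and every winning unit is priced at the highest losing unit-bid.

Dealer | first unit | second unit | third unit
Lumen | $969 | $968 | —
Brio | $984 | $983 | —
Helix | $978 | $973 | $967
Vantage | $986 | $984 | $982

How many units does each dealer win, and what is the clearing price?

Brio 2, Helix 2, Lumen 1, Vantage 3; clearing price $968

Pooled unit-bids ranked (top 8): 986 (Vantage-1), 984 (Brio-1), 984 (Vantage-2), 983 (Brio-2), 982 (Vantage-3), 978 (Helix-1), 973 (Helix-2), 969 (Lumen-1)
Highest rejected unit-bid = $968.
Allocation: Brio 2, Helix 2, Lumen 1, Vantage 3.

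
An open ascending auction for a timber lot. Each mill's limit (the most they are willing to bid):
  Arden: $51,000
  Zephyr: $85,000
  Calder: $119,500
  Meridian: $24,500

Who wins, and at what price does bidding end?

Limits in order: 119,500 (Calder) > 85,000 (Zephyr) > 51,000 (Arden) > 24,500 (Meridian)
Zephyr is the last rival to drop out, at $85,000; Calder remains and wins at that price.

Calder wins at $85,000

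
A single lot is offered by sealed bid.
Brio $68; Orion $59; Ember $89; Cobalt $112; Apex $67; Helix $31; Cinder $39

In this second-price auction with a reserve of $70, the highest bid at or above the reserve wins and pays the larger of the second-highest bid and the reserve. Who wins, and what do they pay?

Cobalt pays $89

Second-price auction with a reserve of $70: the highest bid at or above the reserve wins and pays the larger of the second-highest bid and the reserve.
Sorting bids: 112 (Cobalt) > 89 (Ember) > 68 (Brio) > 67 (Apex) > 59 (Orion) > 39 (Cinder) > …
Cobalt has the top bid at or above the reserve ($112).
max(second-highest $89, reserve $70) = $89; the reserve does not bind.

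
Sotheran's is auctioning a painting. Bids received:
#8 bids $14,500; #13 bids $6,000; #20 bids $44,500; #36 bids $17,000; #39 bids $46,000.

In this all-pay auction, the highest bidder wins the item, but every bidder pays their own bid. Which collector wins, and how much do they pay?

#39 pays $46,000

Bids in order: 46,000 (#39) > 44,500 (#20) > 17,000 (#36) > 14,500 (#8) > 6,000 (#13)
#39 wins with the top bid; all bids are sunk regardless.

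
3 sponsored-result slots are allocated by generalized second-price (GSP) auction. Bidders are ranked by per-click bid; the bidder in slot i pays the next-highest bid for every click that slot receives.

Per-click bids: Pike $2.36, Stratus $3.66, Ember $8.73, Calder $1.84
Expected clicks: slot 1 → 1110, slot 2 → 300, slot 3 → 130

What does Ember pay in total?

Ember pays $4062.60

Sorting advertisers: $8.73 (Ember) > $3.66 (Stratus) > $2.36 (Pike) > $1.84 (Calder)
Ember holds slot 1 → pays next bid $3.66 × 1110 clicks = $4062.60.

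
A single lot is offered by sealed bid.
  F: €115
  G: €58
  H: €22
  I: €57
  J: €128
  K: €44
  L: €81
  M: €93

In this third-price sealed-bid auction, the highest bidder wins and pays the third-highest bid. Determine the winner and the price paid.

Rule: the highest bidder wins and pays the third-highest bid.
Bids in order: 128 (J) > 115 (F) > 93 (M) > 81 (L) > 58 (G) > 57 (I) > …
J is highest; pays the third-highest bid, €93.

J pays €93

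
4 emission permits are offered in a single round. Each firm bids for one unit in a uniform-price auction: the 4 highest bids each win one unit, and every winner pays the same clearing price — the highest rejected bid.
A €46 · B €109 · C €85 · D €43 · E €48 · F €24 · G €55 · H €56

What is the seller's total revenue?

Bids ranked high→low: 109 (B), 85 (C), 56 (H), 55 (G), 48 (E), 46 (A), …
Winners (4 units): B, C, H, G.
Highest unsuccessful bid: €48 → clearing price.
Total revenue = 4 × €48 = €192.

Total revenue: €192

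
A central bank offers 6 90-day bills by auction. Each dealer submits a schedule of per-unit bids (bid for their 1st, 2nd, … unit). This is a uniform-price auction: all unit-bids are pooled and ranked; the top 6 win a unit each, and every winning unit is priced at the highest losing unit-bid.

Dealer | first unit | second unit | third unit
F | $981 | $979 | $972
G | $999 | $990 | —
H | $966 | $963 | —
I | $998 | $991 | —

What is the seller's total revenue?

Total revenue: $5,832

Merging the schedules and taking the best 6: 999 (G-1), 998 (I-1), 991 (I-2), 990 (G-2), 981 (F-1), 979 (F-2)
First bid not allocated: $972.
Allocation: F 2, G 2, I 2. Every unit priced at $972.
Revenue = 6 × 972 = $5,832.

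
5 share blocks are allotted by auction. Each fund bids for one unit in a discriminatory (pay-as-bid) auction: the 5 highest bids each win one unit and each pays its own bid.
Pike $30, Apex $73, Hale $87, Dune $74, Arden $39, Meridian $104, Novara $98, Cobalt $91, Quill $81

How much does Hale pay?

Ordering the bids: 104 (Meridian), 98 (Novara), 91 (Cobalt), 87 (Hale), 81 (Quill), 74 (Dune), 73 (Apex), …
Top 5: Meridian, Novara, Cobalt, Hale, Quill.
Hale wins → own bid $87.

Hale pays $87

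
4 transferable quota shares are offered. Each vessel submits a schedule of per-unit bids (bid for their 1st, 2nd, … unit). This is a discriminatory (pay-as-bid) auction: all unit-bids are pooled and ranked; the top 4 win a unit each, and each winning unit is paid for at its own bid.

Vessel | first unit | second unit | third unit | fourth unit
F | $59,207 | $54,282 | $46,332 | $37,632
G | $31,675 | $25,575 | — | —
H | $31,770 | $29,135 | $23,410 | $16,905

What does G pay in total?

Pooled unit-bids ranked (top 4): 59,207 (F-1), 54,282 (F-2), 46,332 (F-3), 37,632 (F-4)
Next rejected bid: $31,770 (not a price — pay-as-bid).
G wins no units.

G pays $0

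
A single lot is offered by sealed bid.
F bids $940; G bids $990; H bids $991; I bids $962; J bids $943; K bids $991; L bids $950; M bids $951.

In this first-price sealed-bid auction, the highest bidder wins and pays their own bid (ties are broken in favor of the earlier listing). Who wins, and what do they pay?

Rule: the highest bidder wins and pays their own bid.
Sorting bids: 991 (H) > 991 (K) > 990 (G) > 962 (I) > 951 (M) > 950 (L) > …
H and K tie at $991; tie-break gives it to H.
H is highest → pays own bid, $991.

H pays $991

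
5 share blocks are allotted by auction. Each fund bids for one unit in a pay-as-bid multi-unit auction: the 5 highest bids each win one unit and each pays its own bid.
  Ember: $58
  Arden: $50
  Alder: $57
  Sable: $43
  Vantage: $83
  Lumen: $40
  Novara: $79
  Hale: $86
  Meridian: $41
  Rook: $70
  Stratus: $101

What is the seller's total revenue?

Total revenue: $419

Bids ranked high→low: 101 (Stratus), 86 (Hale), 83 (Vantage), 79 (Novara), 70 (Rook), 58 (Ember), 57 (Alder), …
Winners (5 units): Stratus, Hale, Vantage, Novara, Rook.
Total revenue = 101 + 86 + 83 + 79 + 70 = $419.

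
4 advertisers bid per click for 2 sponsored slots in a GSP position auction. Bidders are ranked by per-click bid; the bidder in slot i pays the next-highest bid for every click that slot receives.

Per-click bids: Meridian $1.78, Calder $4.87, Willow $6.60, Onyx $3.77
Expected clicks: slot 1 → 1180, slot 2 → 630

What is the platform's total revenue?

Total revenue: $8121.70

Ranked by bid: $6.60 (Willow) > $4.87 (Calder) > $3.77 (Onyx) > …
Slot 1: Willow pays $4.87 × 1180 = $5746.60
Slot 2: Calder pays $3.77 × 630 = $2375.10
Total = $8121.70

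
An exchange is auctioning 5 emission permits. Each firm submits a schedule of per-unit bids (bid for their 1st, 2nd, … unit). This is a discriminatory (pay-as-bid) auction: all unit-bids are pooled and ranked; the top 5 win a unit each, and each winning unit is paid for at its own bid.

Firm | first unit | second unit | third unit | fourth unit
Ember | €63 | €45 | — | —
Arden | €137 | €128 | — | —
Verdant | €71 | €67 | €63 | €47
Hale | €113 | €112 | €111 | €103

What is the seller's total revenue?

Pooled unit-bids ranked (top 5): 137 (Arden-1), 128 (Arden-2), 113 (Hale-1), 112 (Hale-2), 111 (Hale-3)
Next rejected bid: €103 (not a price — pay-as-bid).
Each winning unit pays its own bid.
Revenue = 137 + 128 + 113 + 112 + 111 = €601.

Total revenue: €601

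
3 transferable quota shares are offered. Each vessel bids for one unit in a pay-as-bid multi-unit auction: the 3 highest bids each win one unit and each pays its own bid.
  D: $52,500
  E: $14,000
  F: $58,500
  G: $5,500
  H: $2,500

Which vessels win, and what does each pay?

Ordering the bids: 58,500 (F), 52,500 (D), 14,000 (E), 5,500 (G), 2,500 (H)
The 3 highest are F, D, E.
Each winner pays its own bid: F $58,500, D $52,500, E $14,000.

F $58,500, D $52,500, E $14,000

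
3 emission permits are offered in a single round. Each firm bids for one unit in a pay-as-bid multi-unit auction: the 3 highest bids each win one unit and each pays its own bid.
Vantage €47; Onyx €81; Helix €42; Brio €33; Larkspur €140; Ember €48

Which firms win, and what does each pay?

Sorting: 140 (Larkspur), 81 (Onyx), 48 (Ember), 47 (Vantage), 42 (Helix), …
The 3 highest are Larkspur, Onyx, Ember.
Each winner pays its own bid: Larkspur €140, Onyx €81, Ember €48.

Larkspur €140, Onyx €81, Ember €48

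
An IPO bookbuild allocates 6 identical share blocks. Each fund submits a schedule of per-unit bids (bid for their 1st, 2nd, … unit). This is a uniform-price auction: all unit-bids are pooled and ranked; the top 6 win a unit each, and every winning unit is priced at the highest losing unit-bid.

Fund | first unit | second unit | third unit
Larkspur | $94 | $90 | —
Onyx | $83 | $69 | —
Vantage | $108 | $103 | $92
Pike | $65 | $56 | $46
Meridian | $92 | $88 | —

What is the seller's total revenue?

Total revenue: $528

Merging the schedules and taking the best 6: 108 (Vantage-1), 103 (Vantage-2), 94 (Larkspur-1), 92 (Vantage-3), 92 (Meridian-1), 90 (Larkspur-2)
The (k+1)-th unit-bid is $88.
Allocation: Larkspur 2, Meridian 1, Vantage 3. Every unit priced at $88.
Revenue = 6 × 88 = $528.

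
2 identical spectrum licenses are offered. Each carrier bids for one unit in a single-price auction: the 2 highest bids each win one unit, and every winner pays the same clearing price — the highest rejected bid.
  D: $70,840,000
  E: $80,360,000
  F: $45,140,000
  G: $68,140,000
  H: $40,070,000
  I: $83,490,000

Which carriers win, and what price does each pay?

I, E; each pays $70,840,000

Bids ranked high→low: 83,490,000 (I), 80,360,000 (E), 70,840,000 (D), 68,140,000 (G), …
The 2 highest are I, E.
Highest unsuccessful bid: $70,840,000 → clearing price.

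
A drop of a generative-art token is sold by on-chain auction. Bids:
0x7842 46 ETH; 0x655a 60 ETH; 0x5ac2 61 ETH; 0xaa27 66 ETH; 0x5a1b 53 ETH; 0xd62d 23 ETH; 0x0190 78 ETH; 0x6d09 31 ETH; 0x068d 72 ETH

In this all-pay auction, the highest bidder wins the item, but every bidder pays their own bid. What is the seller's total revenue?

Total revenue: 490 ETH

Rule: the highest bidder wins the item, but every bidder pays their own bid.
Bids in order: 78 (0x0190) > 72 (0x068d) > 66 (0xaa27) > 61 (0x5ac2) > 60 (0x655a) > 53 (0x5a1b) > …
0x0190 wins with the top bid; all bids are sunk regardless.
Every bidder forfeits their bid regardless of winning.
Revenue = 46 + 60 + 61 + 66 + 53 + 23 + 78 + 31 + 72 = 490 ETH.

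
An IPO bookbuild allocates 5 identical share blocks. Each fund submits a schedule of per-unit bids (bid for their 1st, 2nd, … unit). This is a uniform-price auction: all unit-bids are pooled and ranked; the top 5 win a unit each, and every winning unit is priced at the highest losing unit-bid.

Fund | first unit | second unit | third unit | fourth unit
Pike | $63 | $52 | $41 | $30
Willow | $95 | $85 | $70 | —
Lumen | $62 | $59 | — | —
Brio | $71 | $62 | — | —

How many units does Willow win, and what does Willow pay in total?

Merging the schedules and taking the best 5: 95 (Willow-1), 85 (Willow-2), 71 (Brio-1), 70 (Willow-3), 63 (Pike-1)
The (k+1)-th unit-bid is $62.
Willow wins 3 unit(s) at $62 each.

Willow: 3 units, pays $186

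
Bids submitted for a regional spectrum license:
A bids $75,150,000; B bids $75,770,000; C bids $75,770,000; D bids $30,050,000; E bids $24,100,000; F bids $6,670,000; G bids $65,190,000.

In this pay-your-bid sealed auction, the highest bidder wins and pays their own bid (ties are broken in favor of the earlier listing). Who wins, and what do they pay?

B pays $75,770,000

Bids ranked: 75,770,000 (B) > 75,770,000 (C) > 75,150,000 (A) > 65,190,000 (G) > 30,050,000 (D) > 24,100,000 (E) > …
Tie at $75,770,000 → B wins by tie-break.
B is highest → pays own bid, $75,770,000.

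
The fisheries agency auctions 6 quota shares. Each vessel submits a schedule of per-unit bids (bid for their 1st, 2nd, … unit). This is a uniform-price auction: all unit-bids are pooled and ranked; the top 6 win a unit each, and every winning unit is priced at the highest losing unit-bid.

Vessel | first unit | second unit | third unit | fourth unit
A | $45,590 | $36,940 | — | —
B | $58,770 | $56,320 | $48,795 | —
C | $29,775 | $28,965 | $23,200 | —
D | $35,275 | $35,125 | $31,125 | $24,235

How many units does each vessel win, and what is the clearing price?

A 2, B 3, D 1; clearing price $35,125

Pooled unit-bids ranked (top 6): 58,770 (B-1), 56,320 (B-2), 48,795 (B-3), 45,590 (A-1), 36,940 (A-2), 35,275 (D-1)
The (k+1)-th unit-bid is $35,125.
Allocation: A 2, B 3, D 1.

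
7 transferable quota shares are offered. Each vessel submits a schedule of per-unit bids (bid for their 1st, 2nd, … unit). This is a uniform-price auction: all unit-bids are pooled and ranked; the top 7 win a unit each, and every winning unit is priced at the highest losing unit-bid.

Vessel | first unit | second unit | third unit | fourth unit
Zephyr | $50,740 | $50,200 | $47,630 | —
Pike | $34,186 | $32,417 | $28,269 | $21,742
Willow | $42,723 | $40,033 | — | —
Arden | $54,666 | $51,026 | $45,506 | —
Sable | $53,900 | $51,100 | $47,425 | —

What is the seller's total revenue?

Total revenue: $331,975

All unit-bids, highest first — top 7: 54,666 (Arden-1), 53,900 (Sable-1), 51,100 (Sable-2), 51,026 (Arden-2), 50,740 (Zephyr-1), 50,200 (Zephyr-2), 47,630 (Zephyr-3)
Highest rejected unit-bid = $47,425.
Allocation: Arden 2, Sable 2, Zephyr 3. Every unit priced at $47,425.
Revenue = 7 × 47,425 = $331,975.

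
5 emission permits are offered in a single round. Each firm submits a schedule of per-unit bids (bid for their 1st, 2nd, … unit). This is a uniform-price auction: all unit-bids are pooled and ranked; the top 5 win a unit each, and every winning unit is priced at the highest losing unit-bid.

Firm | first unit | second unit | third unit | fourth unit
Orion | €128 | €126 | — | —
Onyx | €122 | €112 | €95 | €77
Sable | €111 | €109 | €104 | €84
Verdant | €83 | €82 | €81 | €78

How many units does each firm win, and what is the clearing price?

Pooled unit-bids ranked (top 5): 128 (Orion-1), 126 (Orion-2), 122 (Onyx-1), 112 (Onyx-2), 111 (Sable-1)
The (k+1)-th unit-bid is €109.
Allocation: Onyx 2, Orion 2, Sable 1.

Onyx 2, Orion 2, Sable 1; clearing price €109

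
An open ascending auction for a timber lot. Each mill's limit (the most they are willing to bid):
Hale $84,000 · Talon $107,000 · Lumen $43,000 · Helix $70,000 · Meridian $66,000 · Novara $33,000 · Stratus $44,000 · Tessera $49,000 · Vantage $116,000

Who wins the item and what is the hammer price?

Vantage wins at $107,000

Ascending (English) auction: the price rises until one bidder remains; the winner pays the price at which the last rival dropped out.
Sorting limits: 116,000 (Vantage) > 107,000 (Talon) > 84,000 (Hale) > 70,000 (Helix) > 66,000 (Meridian) > 49,000 (Tessera) > …
Talon is the last rival to drop out, at $107,000; Vantage remains and wins at that price.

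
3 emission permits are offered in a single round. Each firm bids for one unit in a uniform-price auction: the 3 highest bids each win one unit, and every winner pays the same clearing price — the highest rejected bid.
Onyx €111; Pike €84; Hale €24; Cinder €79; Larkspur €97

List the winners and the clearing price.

Onyx, Larkspur, Pike; each pays €79

Sorting: 111 (Onyx), 97 (Larkspur), 84 (Pike), 79 (Cinder), 24 (Hale)
The 3 highest are Onyx, Larkspur, Pike.
First losing bid is Cinder's €79, which sets the uniform price.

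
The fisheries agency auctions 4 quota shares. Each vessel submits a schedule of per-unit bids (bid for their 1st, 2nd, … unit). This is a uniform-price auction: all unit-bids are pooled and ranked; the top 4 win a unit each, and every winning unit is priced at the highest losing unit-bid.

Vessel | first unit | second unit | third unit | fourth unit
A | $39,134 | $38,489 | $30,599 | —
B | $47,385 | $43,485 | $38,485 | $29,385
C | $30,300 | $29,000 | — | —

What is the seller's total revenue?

Total revenue: $153,940

All unit-bids, highest first — top 4: 47,385 (B-1), 43,485 (B-2), 39,134 (A-1), 38,489 (A-2)
Highest rejected unit-bid = $38,485.
Allocation: A 2, B 2. Every unit priced at $38,485.
Revenue = 4 × 38,485 = $153,940.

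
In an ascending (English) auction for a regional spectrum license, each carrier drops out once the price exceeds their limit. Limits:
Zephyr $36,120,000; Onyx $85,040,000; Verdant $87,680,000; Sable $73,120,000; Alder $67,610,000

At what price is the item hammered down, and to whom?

Verdant wins at $85,040,000

Limits in order: 87,680,000 (Verdant) > 85,040,000 (Onyx) > 73,120,000 (Sable) > 67,610,000 (Alder) > 36,120,000 (Zephyr)
Onyx is the last rival to drop out, at $85,040,000; Verdant remains and wins at that price.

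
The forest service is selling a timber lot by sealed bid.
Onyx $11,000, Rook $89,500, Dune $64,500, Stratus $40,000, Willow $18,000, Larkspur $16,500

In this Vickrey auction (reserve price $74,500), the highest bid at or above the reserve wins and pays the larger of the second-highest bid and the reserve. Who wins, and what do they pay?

Rook pays $74,500

Rule: the highest bid at or above the reserve wins and pays the larger of the second-highest bid and the reserve.
Bids in order: 89,500 (Rook) > 64,500 (Dune) > 40,000 (Stratus) > 18,000 (Willow) > 16,500 (Larkspur) > 11,000 (Onyx)
Highest eligible bid: Rook at $89,500.
max(second-highest $64,500, reserve $74,500) = $74,500.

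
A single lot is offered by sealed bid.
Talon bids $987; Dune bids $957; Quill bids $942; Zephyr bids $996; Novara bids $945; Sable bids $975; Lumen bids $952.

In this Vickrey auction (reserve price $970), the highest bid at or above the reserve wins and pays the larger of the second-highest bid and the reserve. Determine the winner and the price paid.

Sorting bids: 996 (Zephyr) > 987 (Talon) > 975 (Sable) > 957 (Dune) > 952 (Lumen) > 945 (Novara) > …
Zephyr has the top bid at or above the reserve ($996).
Second-highest bid $987 exceeds the reserve $970 → payment $987.

Zephyr pays $987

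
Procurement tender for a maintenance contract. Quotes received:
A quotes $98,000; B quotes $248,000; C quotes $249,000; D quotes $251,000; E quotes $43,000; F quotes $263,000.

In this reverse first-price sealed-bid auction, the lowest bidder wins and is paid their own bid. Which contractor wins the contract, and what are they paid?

E is paid $43,000

Rule: the lowest bidder wins and is paid their own bid.
Sorting bids: 43,000 (E) < 98,000 (A) < 248,000 (B) < 249,000 (C) < 251,000 (D) < 263,000 (F)
E is lowest → is paid own bid, $43,000.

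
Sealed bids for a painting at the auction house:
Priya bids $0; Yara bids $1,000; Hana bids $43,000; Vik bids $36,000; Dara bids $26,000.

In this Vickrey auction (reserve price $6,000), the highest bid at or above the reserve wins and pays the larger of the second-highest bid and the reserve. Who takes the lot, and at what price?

Hana pays $36,000

Bids ranked: 43,000 (Hana) > 36,000 (Vik) > 26,000 (Dara) > 1,000 (Yara) > 0 (Priya)
Highest eligible bid: Hana at $43,000.
Second-highest bid $36,000 exceeds the reserve $6,000 → payment $36,000.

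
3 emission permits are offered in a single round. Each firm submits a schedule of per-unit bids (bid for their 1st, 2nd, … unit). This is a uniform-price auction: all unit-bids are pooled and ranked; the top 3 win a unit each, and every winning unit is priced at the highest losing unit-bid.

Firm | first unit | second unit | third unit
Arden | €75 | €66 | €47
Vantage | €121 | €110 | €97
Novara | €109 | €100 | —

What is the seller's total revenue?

Total revenue: €300

All unit-bids, highest first — top 3: 121 (Vantage-1), 110 (Vantage-2), 109 (Novara-1)
Highest rejected unit-bid = €100.
Allocation: Novara 1, Vantage 2. Every unit priced at €100.
Revenue = 3 × 100 = €300.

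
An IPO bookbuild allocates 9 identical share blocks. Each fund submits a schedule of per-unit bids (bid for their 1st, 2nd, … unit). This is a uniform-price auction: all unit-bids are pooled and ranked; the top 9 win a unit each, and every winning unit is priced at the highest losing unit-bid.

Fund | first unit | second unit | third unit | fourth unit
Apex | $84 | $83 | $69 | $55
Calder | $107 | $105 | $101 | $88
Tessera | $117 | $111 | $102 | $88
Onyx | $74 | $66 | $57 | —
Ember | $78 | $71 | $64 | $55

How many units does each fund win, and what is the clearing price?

Merging the schedules and taking the best 9: 117 (Tessera-1), 111 (Tessera-2), 107 (Calder-1), 105 (Calder-2), 102 (Tessera-3), 101 (Calder-3), 88 (Calder-4), 88 (Tessera-4), 84 (Apex-1)
The (k+1)-th unit-bid is $83.
Allocation: Apex 1, Calder 4, Tessera 4.

Apex 1, Calder 4, Tessera 4; clearing price $83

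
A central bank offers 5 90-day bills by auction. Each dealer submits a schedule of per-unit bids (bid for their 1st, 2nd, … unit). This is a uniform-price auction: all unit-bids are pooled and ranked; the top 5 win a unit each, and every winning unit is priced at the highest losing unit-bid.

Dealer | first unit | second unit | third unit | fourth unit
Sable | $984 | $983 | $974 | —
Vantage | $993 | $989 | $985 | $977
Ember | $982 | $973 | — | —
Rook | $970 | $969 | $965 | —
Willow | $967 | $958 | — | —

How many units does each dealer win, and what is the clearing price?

Sable 2, Vantage 3; clearing price $982

Pooled unit-bids ranked (top 5): 993 (Vantage-1), 989 (Vantage-2), 985 (Vantage-3), 984 (Sable-1), 983 (Sable-2)
Highest rejected unit-bid = $982.
Allocation: Sable 2, Vantage 3.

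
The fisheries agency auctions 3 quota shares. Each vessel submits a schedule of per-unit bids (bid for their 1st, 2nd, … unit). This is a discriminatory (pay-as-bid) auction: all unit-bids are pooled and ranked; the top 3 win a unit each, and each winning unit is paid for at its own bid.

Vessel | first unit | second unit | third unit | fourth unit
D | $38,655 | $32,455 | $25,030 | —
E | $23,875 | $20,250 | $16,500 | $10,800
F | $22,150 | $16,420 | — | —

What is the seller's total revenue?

Total revenue: $96,140

All unit-bids, highest first — top 3: 38,655 (D-1), 32,455 (D-2), 25,030 (D-3)
Next rejected bid: $23,875 (not a price — pay-as-bid).
Each winning unit pays its own bid.
Revenue = 38,655 + 32,455 + 25,030 = $96,140.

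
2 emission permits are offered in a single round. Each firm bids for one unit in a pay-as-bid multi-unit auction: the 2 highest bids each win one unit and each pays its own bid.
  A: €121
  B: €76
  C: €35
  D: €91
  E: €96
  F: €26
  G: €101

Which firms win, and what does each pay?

Ordering the bids: 121 (A), 101 (G), 96 (E), 91 (D), …
Winners (2 units): A, G.
Each winner pays its own bid: A €121, G €101.

A €121, G €101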